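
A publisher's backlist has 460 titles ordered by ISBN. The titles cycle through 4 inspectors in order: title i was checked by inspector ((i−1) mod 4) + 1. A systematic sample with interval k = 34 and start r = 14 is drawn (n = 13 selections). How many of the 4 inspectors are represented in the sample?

Consecutive selections differ by k = 34, so their inspector numbers differ by 34 mod 4 = 2.
gcd(34, 4) = 2, so the sample visits 4/2 = 2 distinct residues mod 4.
Start 14 is inspector 2; the inspectors hit are 2, 4.

2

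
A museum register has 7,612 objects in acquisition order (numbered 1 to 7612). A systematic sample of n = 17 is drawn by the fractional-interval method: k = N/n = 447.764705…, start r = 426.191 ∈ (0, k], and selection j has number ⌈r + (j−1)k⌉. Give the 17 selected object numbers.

427, 874, 1322, 1770, 2218, 2666, 3113, 3561, 4009, 4457, 4904, 5352, 5800, 6248, 6695, 7143, 7591

j=1: r + 0k = 426.191 → ⌈·⌉ = 427
j=2: r + 1k = 873.955705… → ⌈·⌉ = 874
j=3: r + 2k = 1321.720411… → ⌈·⌉ = 1322
j=4: r + 3k = 1769.485117… → ⌈·⌉ = 1770
j=5: r + 4k = 2217.249823… → ⌈·⌉ = 2218
j=6: r + 5k = 2665.014529… → ⌈·⌉ = 2666
j=7: r + 6k = 3112.779235… → ⌈·⌉ = 3113
j=8: r + 7k = 3560.543941… → ⌈·⌉ = 3561
j=9: r + 8k = 4008.308647… → ⌈·⌉ = 4009
j=10: r + 9k = 4456.073352… → ⌈·⌉ = 4457
j=11: r + 10k = 4903.838058… → ⌈·⌉ = 4904
j=12: r + 11k = 5351.602764… → ⌈·⌉ = 5352
j=13: r + 12k = 5799.367470… → ⌈·⌉ = 5800
j=14: r + 13k = 6247.132176… → ⌈·⌉ = 6248
j=15: r + 14k = 6694.896882… → ⌈·⌉ = 6695
j=16: r + 15k = 7142.661588… → ⌈·⌉ = 7143
j=17: r + 16k = 7590.426294… → ⌈·⌉ = 7591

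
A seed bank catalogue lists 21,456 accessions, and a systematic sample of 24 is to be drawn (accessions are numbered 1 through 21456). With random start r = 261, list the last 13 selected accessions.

10095, 10989, 11883, 12777, 13671, 14565, 15459, 16353, 17247, 18141, 19035, 19929, 20823

k = N/n = 21456/24 = 894
12th selection = 261 + 11×894 = 10095
13th: 10095 + 894 = 10989
14th: 10989 + 894 = 11883
15th: 11883 + 894 = 12777
16th: 12777 + 894 = 13671
17th: 13671 + 894 = 14565
18th: 14565 + 894 = 15459
19th: 15459 + 894 = 16353
20th: 16353 + 894 = 17247
21st: 17247 + 894 = 18141
22nd: 18141 + 894 = 19035
23rd: 19035 + 894 = 19929
24th: 19929 + 894 = 20823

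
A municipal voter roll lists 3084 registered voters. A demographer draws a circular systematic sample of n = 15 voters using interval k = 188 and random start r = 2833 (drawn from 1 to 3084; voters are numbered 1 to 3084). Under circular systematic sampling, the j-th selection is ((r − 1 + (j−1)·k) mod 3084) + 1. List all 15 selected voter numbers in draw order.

Selection 1: 2833
Selection 2: 2833 + 188 = 3021
Selection 3: 3021 + 188 = 3209 → 3209 − 3084 = 125
Selection 4: 125 + 188 = 313
Selection 5: 313 + 188 = 501
Selection 6: 501 + 188 = 689
Selection 7: 689 + 188 = 877
Selection 8: 877 + 188 = 1065
Selection 9: 1065 + 188 = 1253
Selection 10: 1253 + 188 = 1441
Selection 11: 1441 + 188 = 1629
Selection 12: 1629 + 188 = 1817
Selection 13: 1817 + 188 = 2005
Selection 14: 2005 + 188 = 2193
Selection 15: 2193 + 188 = 2381

2833, 3021, 125, 313, 501, 689, 877, 1065, 1253, 1441, 1629, 1817, 2005, 2193, 2381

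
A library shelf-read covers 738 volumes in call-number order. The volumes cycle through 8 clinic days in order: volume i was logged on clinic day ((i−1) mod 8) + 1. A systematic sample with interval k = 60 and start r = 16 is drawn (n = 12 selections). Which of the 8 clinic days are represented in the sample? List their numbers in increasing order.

Consecutive selections differ by k = 60, so their clinic day numbers differ by 60 mod 8 = 4.
gcd(60, 8) = 4, so the sample visits 8/4 = 2 distinct residues mod 8.
Start 16 is clinic day 8; the clinic days hit are 4, 8.

4, 8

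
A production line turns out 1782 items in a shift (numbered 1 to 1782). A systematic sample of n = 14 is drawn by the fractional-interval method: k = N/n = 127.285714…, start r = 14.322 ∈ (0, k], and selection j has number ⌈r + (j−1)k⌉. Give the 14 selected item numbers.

15, 142, 269, 397, 524, 651, 779, 906, 1033, 1160, 1288, 1415, 1542, 1670

j=1: r + 0k = 14.322 → ⌈·⌉ = 15
j=2: r + 1k = 141.607714… → ⌈·⌉ = 142
j=3: r + 2k = 268.893428… → ⌈·⌉ = 269
j=4: r + 3k = 396.179142… → ⌈·⌉ = 397
j=5: r + 4k = 523.464857… → ⌈·⌉ = 524
j=6: r + 5k = 650.750571… → ⌈·⌉ = 651
j=7: r + 6k = 778.036285… → ⌈·⌉ = 779
j=8: r + 7k = 905.322 → ⌈·⌉ = 906
j=9: r + 8k = 1032.607714… → ⌈·⌉ = 1033
j=10: r + 9k = 1159.893428… → ⌈·⌉ = 1160
j=11: r + 10k = 1287.179142… → ⌈·⌉ = 1288
j=12: r + 11k = 1414.464857… → ⌈·⌉ = 1415
j=13: r + 12k = 1541.750571… → ⌈·⌉ = 1542
j=14: r + 13k = 1669.036285… → ⌈·⌉ = 1670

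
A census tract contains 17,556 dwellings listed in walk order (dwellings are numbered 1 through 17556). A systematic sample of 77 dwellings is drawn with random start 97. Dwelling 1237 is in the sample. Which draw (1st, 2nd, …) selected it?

k = 17556/77 = 228
position = (1237 − 97)/228 + 1 = 1140/228 + 1 = 5 + 1 = 6

6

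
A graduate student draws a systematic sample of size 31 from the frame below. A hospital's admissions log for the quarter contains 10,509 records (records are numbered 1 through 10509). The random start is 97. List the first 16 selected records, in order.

k = N/n = 10509/31 = 339
record 1: 97
record 2: 97 + 339 = 436
record 3: 436 + 339 = 775
record 4: 775 + 339 = 1114
record 5: 1114 + 339 = 1453
record 6: 1453 + 339 = 1792
record 7: 1792 + 339 = 2131
record 8: 2131 + 339 = 2470
record 9: 2470 + 339 = 2809
record 10: 2809 + 339 = 3148
record 11: 3148 + 339 = 3487
record 12: 3487 + 339 = 3826
record 13: 3826 + 339 = 4165
record 14: 4165 + 339 = 4504
record 15: 4504 + 339 = 4843
record 16: 4843 + 339 = 5182

97, 436, 775, 1114, 1453, 1792, 2131, 2470, 2809, 3148, 3487, 3826, 4165, 4504, 4843, 5182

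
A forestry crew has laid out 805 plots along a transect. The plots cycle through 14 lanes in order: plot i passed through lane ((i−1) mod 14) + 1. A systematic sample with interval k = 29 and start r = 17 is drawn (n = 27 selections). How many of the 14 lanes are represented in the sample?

14

Consecutive selections differ by k = 29, so their lane numbers differ by 29 mod 14 = 1.
gcd(29, 14) = 1, so the sample visits 14/1 = 14 distinct residues mod 14.
Start 17 is lane 3; the lanes hit are 1, 2, 3, 4, 5, 6, 7, 8, 9, 10, 11, 12, 13, 14.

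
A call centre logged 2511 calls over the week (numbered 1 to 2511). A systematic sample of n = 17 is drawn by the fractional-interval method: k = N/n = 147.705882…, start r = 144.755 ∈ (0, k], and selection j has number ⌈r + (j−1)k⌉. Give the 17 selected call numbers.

145, 293, 441, 588, 736, 884, 1031, 1179, 1327, 1475, 1622, 1770, 1918, 2065, 2213, 2361, 2509

j=1: r + 0k = 144.755 → ⌈·⌉ = 145
j=2: r + 1k = 292.460882… → ⌈·⌉ = 293
j=3: r + 2k = 440.166764… → ⌈·⌉ = 441
j=4: r + 3k = 587.872647… → ⌈·⌉ = 588
j=5: r + 4k = 735.578529… → ⌈·⌉ = 736
j=6: r + 5k = 883.284411… → ⌈·⌉ = 884
j=7: r + 6k = 1030.990294… → ⌈·⌉ = 1031
j=8: r + 7k = 1178.696176… → ⌈·⌉ = 1179
j=9: r + 8k = 1326.402058… → ⌈·⌉ = 1327
j=10: r + 9k = 1474.107941… → ⌈·⌉ = 1475
j=11: r + 10k = 1621.813823… → ⌈·⌉ = 1622
j=12: r + 11k = 1769.519705… → ⌈·⌉ = 1770
j=13: r + 12k = 1917.225588… → ⌈·⌉ = 1918
j=14: r + 13k = 2064.931470… → ⌈·⌉ = 2065
j=15: r + 14k = 2212.637352… → ⌈·⌉ = 2213
j=16: r + 15k = 2360.343235… → ⌈·⌉ = 2361
j=17: r + 16k = 2508.049117… → ⌈·⌉ = 2509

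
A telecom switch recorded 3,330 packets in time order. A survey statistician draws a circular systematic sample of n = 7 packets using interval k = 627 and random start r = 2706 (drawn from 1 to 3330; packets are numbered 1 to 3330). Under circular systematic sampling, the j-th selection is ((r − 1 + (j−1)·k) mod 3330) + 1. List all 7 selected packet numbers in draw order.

Selection 1: 2706
Selection 2: 2706 + 627 = 3333 → 3333 − 3330 = 3
Selection 3: 3 + 627 = 630
Selection 4: 630 + 627 = 1257
Selection 5: 1257 + 627 = 1884
Selection 6: 1884 + 627 = 2511
Selection 7: 2511 + 627 = 3138

2706, 3, 630, 1257, 1884, 2511, 3138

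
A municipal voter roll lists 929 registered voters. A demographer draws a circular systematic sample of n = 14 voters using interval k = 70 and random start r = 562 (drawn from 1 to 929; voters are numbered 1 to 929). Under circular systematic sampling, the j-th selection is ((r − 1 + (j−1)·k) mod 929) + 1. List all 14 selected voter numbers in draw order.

562, 632, 702, 772, 842, 912, 53, 123, 193, 263, 333, 403, 473, 543

Selection 1: 562
Selection 2: 562 + 70 = 632
Selection 3: 632 + 70 = 702
Selection 4: 702 + 70 = 772
Selection 5: 772 + 70 = 842
Selection 6: 842 + 70 = 912
Selection 7: 912 + 70 = 982 → 982 − 929 = 53
Selection 8: 53 + 70 = 123
Selection 9: 123 + 70 = 193
Selection 10: 193 + 70 = 263
Selection 11: 263 + 70 = 333
Selection 12: 333 + 70 = 403
Selection 13: 403 + 70 = 473
Selection 14: 473 + 70 = 543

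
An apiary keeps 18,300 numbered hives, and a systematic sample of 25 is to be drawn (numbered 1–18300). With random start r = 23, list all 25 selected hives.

23, 755, 1487, 2219, 2951, 3683, 4415, 5147, 5879, 6611, 7343, 8075, 8807, 9539, 10271, 11003, 11735, 12467, 13199, 13931, 14663, 15395, 16127, 16859, 17591

k = N/n = 18300/25 = 732
hive 1: 23
hive 2: 23 + 732 = 755
hive 3: 755 + 732 = 1487
hive 4: 1487 + 732 = 2219
hive 5: 2219 + 732 = 2951
hive 6: 2951 + 732 = 3683
hive 7: 3683 + 732 = 4415
hive 8: 4415 + 732 = 5147
hive 9: 5147 + 732 = 5879
hive 10: 5879 + 732 = 6611
hive 11: 6611 + 732 = 7343
hive 12: 7343 + 732 = 8075
hive 13: 8075 + 732 = 8807
hive 14: 8807 + 732 = 9539
hive 15: 9539 + 732 = 10271
hive 16: 10271 + 732 = 11003
hive 17: 11003 + 732 = 11735
hive 18: 11735 + 732 = 12467
hive 19: 12467 + 732 = 13199
hive 20: 13199 + 732 = 13931
hive 21: 13931 + 732 = 14663
hive 22: 14663 + 732 = 15395
hive 23: 15395 + 732 = 16127
hive 24: 16127 + 732 = 16859
hive 25: 16859 + 732 = 17591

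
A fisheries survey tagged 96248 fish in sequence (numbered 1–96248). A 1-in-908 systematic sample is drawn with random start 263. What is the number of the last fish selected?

k = 908
106th selection = r + (106−1)·k = 263 + 105×908 = 263 + 95340 = 95603

95603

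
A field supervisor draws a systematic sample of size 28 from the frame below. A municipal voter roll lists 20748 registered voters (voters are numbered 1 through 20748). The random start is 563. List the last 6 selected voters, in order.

16865, 17606, 18347, 19088, 19829, 20570

k = N/n = 20748/28 = 741
23rd selection = 563 + 22×741 = 16865
24th: 16865 + 741 = 17606
25th: 17606 + 741 = 18347
26th: 18347 + 741 = 19088
27th: 19088 + 741 = 19829
28th: 19829 + 741 = 20570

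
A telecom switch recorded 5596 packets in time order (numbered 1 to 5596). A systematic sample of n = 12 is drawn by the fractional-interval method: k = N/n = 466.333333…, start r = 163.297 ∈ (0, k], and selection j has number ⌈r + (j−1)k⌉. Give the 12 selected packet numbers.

j=1: r + 0k = 163.297 → ⌈·⌉ = 164
j=2: r + 1k = 629.630333… → ⌈·⌉ = 630
j=3: r + 2k = 1095.963666… → ⌈·⌉ = 1096
j=4: r + 3k = 1562.297 → ⌈·⌉ = 1563
j=5: r + 4k = 2028.630333… → ⌈·⌉ = 2029
j=6: r + 5k = 2494.963666… → ⌈·⌉ = 2495
j=7: r + 6k = 2961.297 → ⌈·⌉ = 2962
j=8: r + 7k = 3427.630333… → ⌈·⌉ = 3428
j=9: r + 8k = 3893.963666… → ⌈·⌉ = 3894
j=10: r + 9k = 4360.297 → ⌈·⌉ = 4361
j=11: r + 10k = 4826.630333… → ⌈·⌉ = 4827
j=12: r + 11k = 5292.963666… → ⌈·⌉ = 5293

164, 630, 1096, 1563, 2029, 2495, 2962, 3428, 3894, 4361, 4827, 5293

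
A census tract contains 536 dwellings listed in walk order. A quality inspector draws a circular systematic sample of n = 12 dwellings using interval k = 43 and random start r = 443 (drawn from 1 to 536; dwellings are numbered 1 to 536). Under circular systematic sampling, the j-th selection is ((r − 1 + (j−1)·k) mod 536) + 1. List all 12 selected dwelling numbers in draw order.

Selection 1: 443
Selection 2: 443 + 43 = 486
Selection 3: 486 + 43 = 529
Selection 4: 529 + 43 = 572 → 572 − 536 = 36
Selection 5: 36 + 43 = 79
Selection 6: 79 + 43 = 122
Selection 7: 122 + 43 = 165
Selection 8: 165 + 43 = 208
Selection 9: 208 + 43 = 251
Selection 10: 251 + 43 = 294
Selection 11: 294 + 43 = 337
Selection 12: 337 + 43 = 380

443, 486, 529, 36, 79, 122, 165, 208, 251, 294, 337, 380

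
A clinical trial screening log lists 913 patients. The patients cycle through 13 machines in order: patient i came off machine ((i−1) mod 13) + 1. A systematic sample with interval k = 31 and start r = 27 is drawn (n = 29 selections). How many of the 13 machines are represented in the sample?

13

Consecutive selections differ by k = 31, so their machine numbers differ by 31 mod 13 = 5.
gcd(31, 13) = 1, so the sample visits 13/1 = 13 distinct residues mod 13.
Start 27 is machine 1; the machines hit are 1, 2, 3, 4, 5, 6, 7, 8, 9, 10, 11, 12, 13.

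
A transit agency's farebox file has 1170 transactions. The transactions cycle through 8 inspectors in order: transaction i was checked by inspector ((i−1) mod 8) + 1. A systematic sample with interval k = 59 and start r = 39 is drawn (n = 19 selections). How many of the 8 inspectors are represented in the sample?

8

Consecutive selections differ by k = 59, so their inspector numbers differ by 59 mod 8 = 3.
gcd(59, 8) = 1, so the sample visits 8/1 = 8 distinct residues mod 8.
Start 39 is inspector 7; the inspectors hit are 1, 2, 3, 4, 5, 6, 7, 8.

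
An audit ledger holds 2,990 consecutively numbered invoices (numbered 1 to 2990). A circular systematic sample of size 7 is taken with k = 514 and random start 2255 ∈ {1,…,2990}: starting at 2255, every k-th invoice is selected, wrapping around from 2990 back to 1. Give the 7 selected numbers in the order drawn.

2255, 2769, 293, 807, 1321, 1835, 2349

Selection 1: 2255
Selection 2: 2255 + 514 = 2769
Selection 3: 2769 + 514 = 3283 → 3283 − 2990 = 293
Selection 4: 293 + 514 = 807
Selection 5: 807 + 514 = 1321
Selection 6: 1321 + 514 = 1835
Selection 7: 1835 + 514 = 2349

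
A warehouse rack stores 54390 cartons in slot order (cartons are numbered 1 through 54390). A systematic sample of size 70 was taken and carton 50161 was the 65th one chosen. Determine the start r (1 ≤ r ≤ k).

433

k = 54390/70 = 777
r = 50161 − (65−1)×777 = 50161 − 49728 = 433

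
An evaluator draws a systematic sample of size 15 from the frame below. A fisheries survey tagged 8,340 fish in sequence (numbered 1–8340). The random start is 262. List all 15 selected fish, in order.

k = N/n = 8340/15 = 556
fish 1: 262
fish 2: 262 + 556 = 818
fish 3: 818 + 556 = 1374
fish 4: 1374 + 556 = 1930
fish 5: 1930 + 556 = 2486
fish 6: 2486 + 556 = 3042
fish 7: 3042 + 556 = 3598
fish 8: 3598 + 556 = 4154
fish 9: 4154 + 556 = 4710
fish 10: 4710 + 556 = 5266
fish 11: 5266 + 556 = 5822
fish 12: 5822 + 556 = 6378
fish 13: 6378 + 556 = 6934
fish 14: 6934 + 556 = 7490
fish 15: 7490 + 556 = 8046

262, 818, 1374, 1930, 2486, 3042, 3598, 4154, 4710, 5266, 5822, 6378, 6934, 7490, 8046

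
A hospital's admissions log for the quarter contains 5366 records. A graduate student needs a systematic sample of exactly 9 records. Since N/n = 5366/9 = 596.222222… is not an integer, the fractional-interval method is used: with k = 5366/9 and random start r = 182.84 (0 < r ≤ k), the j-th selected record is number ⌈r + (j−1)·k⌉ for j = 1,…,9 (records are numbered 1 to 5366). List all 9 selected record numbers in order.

183, 780, 1376, 1972, 2568, 3164, 3761, 4357, 4953

j=1: r + 0k = 182.84 → ⌈·⌉ = 183
j=2: r + 1k = 779.062222… → ⌈·⌉ = 780
j=3: r + 2k = 1375.284444… → ⌈·⌉ = 1376
j=4: r + 3k = 1971.506666… → ⌈·⌉ = 1972
j=5: r + 4k = 2567.728888… → ⌈·⌉ = 2568
j=6: r + 5k = 3163.951111… → ⌈·⌉ = 3164
j=7: r + 6k = 3760.173333… → ⌈·⌉ = 3761
j=8: r + 7k = 4356.395555… → ⌈·⌉ = 4357
j=9: r + 8k = 4952.617777… → ⌈·⌉ = 4953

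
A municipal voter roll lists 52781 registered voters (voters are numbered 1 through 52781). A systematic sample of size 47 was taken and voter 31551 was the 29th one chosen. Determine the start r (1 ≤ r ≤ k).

k = 52781/47 = 1123
r = 31551 − (29−1)×1123 = 31551 − 31444 = 107

107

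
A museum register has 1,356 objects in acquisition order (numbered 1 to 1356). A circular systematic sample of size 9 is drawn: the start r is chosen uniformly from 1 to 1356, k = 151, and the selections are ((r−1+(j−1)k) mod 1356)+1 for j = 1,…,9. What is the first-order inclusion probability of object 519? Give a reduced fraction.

3/452

For each position j, as r ranges over 1…1356 the j-th selection hits every object exactly once, so object 519 is selected for exactly 9 of the 1356 starts.
Inclusion probability = 9/1356 = 3/452.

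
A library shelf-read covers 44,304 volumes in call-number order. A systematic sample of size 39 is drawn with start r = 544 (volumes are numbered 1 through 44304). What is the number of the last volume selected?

k = 44304/39 = 1136
39th selection = r + (39−1)·k = 544 + 38×1136 = 544 + 43168 = 43712

43712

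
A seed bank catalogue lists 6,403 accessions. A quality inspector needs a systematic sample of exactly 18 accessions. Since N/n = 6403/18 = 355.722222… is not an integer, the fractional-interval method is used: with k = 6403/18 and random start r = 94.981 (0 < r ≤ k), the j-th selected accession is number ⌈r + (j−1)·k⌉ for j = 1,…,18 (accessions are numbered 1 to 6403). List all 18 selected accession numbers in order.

j=1: r + 0k = 94.981 → ⌈·⌉ = 95
j=2: r + 1k = 450.703222… → ⌈·⌉ = 451
j=3: r + 2k = 806.425444… → ⌈·⌉ = 807
j=4: r + 3k = 1162.147666… → ⌈·⌉ = 1163
j=5: r + 4k = 1517.869888… → ⌈·⌉ = 1518
j=6: r + 5k = 1873.592111… → ⌈·⌉ = 1874
j=7: r + 6k = 2229.314333… → ⌈·⌉ = 2230
j=8: r + 7k = 2585.036555… → ⌈·⌉ = 2586
j=9: r + 8k = 2940.758777… → ⌈·⌉ = 2941
j=10: r + 9k = 3296.481 → ⌈·⌉ = 3297
j=11: r + 10k = 3652.203222… → ⌈·⌉ = 3653
j=12: r + 11k = 4007.925444… → ⌈·⌉ = 4008
j=13: r + 12k = 4363.647666… → ⌈·⌉ = 4364
j=14: r + 13k = 4719.369888… → ⌈·⌉ = 4720
j=15: r + 14k = 5075.092111… → ⌈·⌉ = 5076
j=16: r + 15k = 5430.814333… → ⌈·⌉ = 5431
j=17: r + 16k = 5786.536555… → ⌈·⌉ = 5787
j=18: r + 17k = 6142.258777… → ⌈·⌉ = 6143

95, 451, 807, 1163, 1518, 1874, 2230, 2586, 2941, 3297, 3653, 4008, 4364, 4720, 5076, 5431, 5787, 6143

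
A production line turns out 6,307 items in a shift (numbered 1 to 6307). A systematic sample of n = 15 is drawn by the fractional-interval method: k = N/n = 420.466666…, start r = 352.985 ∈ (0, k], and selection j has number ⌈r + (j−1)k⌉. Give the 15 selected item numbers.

353, 774, 1194, 1615, 2035, 2456, 2876, 3297, 3717, 4138, 4558, 4979, 5399, 5820, 6240

j=1: r + 0k = 352.985 → ⌈·⌉ = 353
j=2: r + 1k = 773.451666… → ⌈·⌉ = 774
j=3: r + 2k = 1193.918333… → ⌈·⌉ = 1194
j=4: r + 3k = 1614.385 → ⌈·⌉ = 1615
j=5: r + 4k = 2034.851666… → ⌈·⌉ = 2035
j=6: r + 5k = 2455.318333… → ⌈·⌉ = 2456
j=7: r + 6k = 2875.785 → ⌈·⌉ = 2876
j=8: r + 7k = 3296.251666… → ⌈·⌉ = 3297
j=9: r + 8k = 3716.718333… → ⌈·⌉ = 3717
j=10: r + 9k = 4137.185 → ⌈·⌉ = 4138
j=11: r + 10k = 4557.651666… → ⌈·⌉ = 4558
j=12: r + 11k = 4978.118333… → ⌈·⌉ = 4979
j=13: r + 12k = 5398.585 → ⌈·⌉ = 5399
j=14: r + 13k = 5819.051666… → ⌈·⌉ = 5820
j=15: r + 14k = 6239.518333… → ⌈·⌉ = 6240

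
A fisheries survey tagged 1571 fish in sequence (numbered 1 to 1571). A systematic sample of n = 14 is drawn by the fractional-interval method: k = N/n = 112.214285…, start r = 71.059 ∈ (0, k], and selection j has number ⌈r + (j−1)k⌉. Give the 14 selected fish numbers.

72, 184, 296, 408, 520, 633, 745, 857, 969, 1081, 1194, 1306, 1418, 1530

j=1: r + 0k = 71.059 → ⌈·⌉ = 72
j=2: r + 1k = 183.273285… → ⌈·⌉ = 184
j=3: r + 2k = 295.487571… → ⌈·⌉ = 296
j=4: r + 3k = 407.701857… → ⌈·⌉ = 408
j=5: r + 4k = 519.916142… → ⌈·⌉ = 520
j=6: r + 5k = 632.130428… → ⌈·⌉ = 633
j=7: r + 6k = 744.344714… → ⌈·⌉ = 745
j=8: r + 7k = 856.559 → ⌈·⌉ = 857
j=9: r + 8k = 968.773285… → ⌈·⌉ = 969
j=10: r + 9k = 1080.987571… → ⌈·⌉ = 1081
j=11: r + 10k = 1193.201857… → ⌈·⌉ = 1194
j=12: r + 11k = 1305.416142… → ⌈·⌉ = 1306
j=13: r + 12k = 1417.630428… → ⌈·⌉ = 1418
j=14: r + 13k = 1529.844714… → ⌈·⌉ = 1530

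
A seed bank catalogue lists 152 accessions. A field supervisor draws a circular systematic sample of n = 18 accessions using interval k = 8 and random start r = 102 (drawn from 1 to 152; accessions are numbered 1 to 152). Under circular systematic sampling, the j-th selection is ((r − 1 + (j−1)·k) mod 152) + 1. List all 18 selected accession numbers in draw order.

102, 110, 118, 126, 134, 142, 150, 6, 14, 22, 30, 38, 46, 54, 62, 70, 78, 86

Selection 1: 102
Selection 2: 102 + 8 = 110
Selection 3: 110 + 8 = 118
Selection 4: 118 + 8 = 126
Selection 5: 126 + 8 = 134
Selection 6: 134 + 8 = 142
Selection 7: 142 + 8 = 150
Selection 8: 150 + 8 = 158 → 158 − 152 = 6
Selection 9: 6 + 8 = 14
Selection 10: 14 + 8 = 22
Selection 11: 22 + 8 = 30
Selection 12: 30 + 8 = 38
Selection 13: 38 + 8 = 46
Selection 14: 46 + 8 = 54
Selection 15: 54 + 8 = 62
Selection 16: 62 + 8 = 70
Selection 17: 70 + 8 = 78
Selection 18: 78 + 8 = 86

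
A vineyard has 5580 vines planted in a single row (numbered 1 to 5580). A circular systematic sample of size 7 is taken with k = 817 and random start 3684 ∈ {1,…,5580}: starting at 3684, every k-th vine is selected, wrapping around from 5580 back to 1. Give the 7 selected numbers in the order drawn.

Selection 1: 3684
Selection 2: 3684 + 817 = 4501
Selection 3: 4501 + 817 = 5318
Selection 4: 5318 + 817 = 6135 → 6135 − 5580 = 555
Selection 5: 555 + 817 = 1372
Selection 6: 1372 + 817 = 2189
Selection 7: 2189 + 817 = 3006

3684, 4501, 5318, 555, 1372, 2189, 3006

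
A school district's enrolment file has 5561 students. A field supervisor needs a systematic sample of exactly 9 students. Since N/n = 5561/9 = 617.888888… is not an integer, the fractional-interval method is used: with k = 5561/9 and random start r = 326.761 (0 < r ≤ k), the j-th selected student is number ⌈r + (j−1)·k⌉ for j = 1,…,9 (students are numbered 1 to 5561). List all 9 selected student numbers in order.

j=1: r + 0k = 326.761 → ⌈·⌉ = 327
j=2: r + 1k = 944.649888… → ⌈·⌉ = 945
j=3: r + 2k = 1562.538777… → ⌈·⌉ = 1563
j=4: r + 3k = 2180.427666… → ⌈·⌉ = 2181
j=5: r + 4k = 2798.316555… → ⌈·⌉ = 2799
j=6: r + 5k = 3416.205444… → ⌈·⌉ = 3417
j=7: r + 6k = 4034.094333… → ⌈·⌉ = 4035
j=8: r + 7k = 4651.983222… → ⌈·⌉ = 4652
j=9: r + 8k = 5269.872111… → ⌈·⌉ = 5270

327, 945, 1563, 2181, 2799, 3417, 4035, 4652, 5270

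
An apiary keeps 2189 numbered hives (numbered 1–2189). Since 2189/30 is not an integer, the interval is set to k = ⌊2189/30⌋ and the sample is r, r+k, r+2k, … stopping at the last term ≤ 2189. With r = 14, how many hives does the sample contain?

31

k = ⌊2189/30⌋ = 72
Achieved size = ⌊(2189 − 14)/72⌋ + 1 = ⌊2175/72⌋ + 1 = 30 + 1 = 31
(last selection: 14 + 30×72 = 2174 ≤ 2189; next would be 2246 > 2189)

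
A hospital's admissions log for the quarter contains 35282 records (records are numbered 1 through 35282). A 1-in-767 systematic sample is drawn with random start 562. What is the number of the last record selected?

35077

k = 767
46th selection = r + (46−1)·k = 562 + 45×767 = 562 + 34515 = 35077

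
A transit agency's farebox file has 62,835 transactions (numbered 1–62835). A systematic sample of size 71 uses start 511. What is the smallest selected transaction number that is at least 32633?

33256

k = 62835/71 = 885
Steps past start: ⌈(32633 − 511)/885⌉ = ⌈32122/885⌉ = 37
Selected transaction: 511 + 37×885 = 33256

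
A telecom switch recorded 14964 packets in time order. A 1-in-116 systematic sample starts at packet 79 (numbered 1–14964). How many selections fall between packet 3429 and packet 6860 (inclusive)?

30

k = 116
First selection ≥ 3429: 79 + ⌈(3429−79)/116⌉·116 = 79 + 29×116 = 3443
Last selection ≤ 6860: 79 + ⌊(6860−79)/116⌋·116 = 79 + 58×116 = 6807
Count = 58 − 29 + 1 = 30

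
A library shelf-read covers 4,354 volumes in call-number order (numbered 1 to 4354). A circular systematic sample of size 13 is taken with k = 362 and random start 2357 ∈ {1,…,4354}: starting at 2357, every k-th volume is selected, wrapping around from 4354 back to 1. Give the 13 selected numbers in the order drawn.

2357, 2719, 3081, 3443, 3805, 4167, 175, 537, 899, 1261, 1623, 1985, 2347

Selection 1: 2357
Selection 2: 2357 + 362 = 2719
Selection 3: 2719 + 362 = 3081
Selection 4: 3081 + 362 = 3443
Selection 5: 3443 + 362 = 3805
Selection 6: 3805 + 362 = 4167
Selection 7: 4167 + 362 = 4529 → 4529 − 4354 = 175
Selection 8: 175 + 362 = 537
Selection 9: 537 + 362 = 899
Selection 10: 899 + 362 = 1261
Selection 11: 1261 + 362 = 1623
Selection 12: 1623 + 362 = 1985
Selection 13: 1985 + 362 = 2347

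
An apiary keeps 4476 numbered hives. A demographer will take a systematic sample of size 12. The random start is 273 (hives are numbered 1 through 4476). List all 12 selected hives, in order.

k = N/n = 4476/12 = 373
hive 1: 273
hive 2: 273 + 373 = 646
hive 3: 646 + 373 = 1019
hive 4: 1019 + 373 = 1392
hive 5: 1392 + 373 = 1765
hive 6: 1765 + 373 = 2138
hive 7: 2138 + 373 = 2511
hive 8: 2511 + 373 = 2884
hive 9: 2884 + 373 = 3257
hive 10: 3257 + 373 = 3630
hive 11: 3630 + 373 = 4003
hive 12: 4003 + 373 = 4376

273, 646, 1019, 1392, 1765, 2138, 2511, 2884, 3257, 3630, 4003, 4376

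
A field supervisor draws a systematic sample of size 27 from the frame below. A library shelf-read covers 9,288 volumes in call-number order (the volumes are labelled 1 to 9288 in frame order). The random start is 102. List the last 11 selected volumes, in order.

k = N/n = 9288/27 = 344
17th selection = 102 + 16×344 = 5606
18th: 5606 + 344 = 5950
19th: 5950 + 344 = 6294
20th: 6294 + 344 = 6638
21st: 6638 + 344 = 6982
22nd: 6982 + 344 = 7326
23rd: 7326 + 344 = 7670
24th: 7670 + 344 = 8014
25th: 8014 + 344 = 8358
26th: 8358 + 344 = 8702
27th: 8702 + 344 = 9046

5606, 5950, 6294, 6638, 6982, 7326, 7670, 8014, 8358, 8702, 9046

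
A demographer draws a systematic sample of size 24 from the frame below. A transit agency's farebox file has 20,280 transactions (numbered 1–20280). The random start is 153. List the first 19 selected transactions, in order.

153, 998, 1843, 2688, 3533, 4378, 5223, 6068, 6913, 7758, 8603, 9448, 10293, 11138, 11983, 12828, 13673, 14518, 15363

k = N/n = 20280/24 = 845
transaction 1: 153
transaction 2: 153 + 845 = 998
transaction 3: 998 + 845 = 1843
transaction 4: 1843 + 845 = 2688
transaction 5: 2688 + 845 = 3533
transaction 6: 3533 + 845 = 4378
transaction 7: 4378 + 845 = 5223
transaction 8: 5223 + 845 = 6068
transaction 9: 6068 + 845 = 6913
transaction 10: 6913 + 845 = 7758
transaction 11: 7758 + 845 = 8603
transaction 12: 8603 + 845 = 9448
transaction 13: 9448 + 845 = 10293
transaction 14: 10293 + 845 = 11138
transaction 15: 11138 + 845 = 11983
transaction 16: 11983 + 845 = 12828
transaction 17: 12828 + 845 = 13673
transaction 18: 13673 + 845 = 14518
transaction 19: 14518 + 845 = 15363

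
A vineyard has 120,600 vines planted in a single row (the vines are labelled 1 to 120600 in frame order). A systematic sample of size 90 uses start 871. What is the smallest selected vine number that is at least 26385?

k = 120600/90 = 1340
Steps past start: ⌈(26385 − 871)/1340⌉ = ⌈25514/1340⌉ = 20
Selected vine: 871 + 20×1340 = 27671

27671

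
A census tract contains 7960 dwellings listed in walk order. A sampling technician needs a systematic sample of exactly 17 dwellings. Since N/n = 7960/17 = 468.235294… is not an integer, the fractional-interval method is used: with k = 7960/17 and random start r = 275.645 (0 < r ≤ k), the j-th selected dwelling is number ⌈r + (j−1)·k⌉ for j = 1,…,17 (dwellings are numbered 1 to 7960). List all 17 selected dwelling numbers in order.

j=1: r + 0k = 275.645 → ⌈·⌉ = 276
j=2: r + 1k = 743.880294… → ⌈·⌉ = 744
j=3: r + 2k = 1212.115588… → ⌈·⌉ = 1213
j=4: r + 3k = 1680.350882… → ⌈·⌉ = 1681
j=5: r + 4k = 2148.586176… → ⌈·⌉ = 2149
j=6: r + 5k = 2616.821470… → ⌈·⌉ = 2617
j=7: r + 6k = 3085.056764… → ⌈·⌉ = 3086
j=8: r + 7k = 3553.292058… → ⌈·⌉ = 3554
j=9: r + 8k = 4021.527352… → ⌈·⌉ = 4022
j=10: r + 9k = 4489.762647… → ⌈·⌉ = 4490
j=11: r + 10k = 4957.997941… → ⌈·⌉ = 4958
j=12: r + 11k = 5426.233235… → ⌈·⌉ = 5427
j=13: r + 12k = 5894.468529… → ⌈·⌉ = 5895
j=14: r + 13k = 6362.703823… → ⌈·⌉ = 6363
j=15: r + 14k = 6830.939117… → ⌈·⌉ = 6831
j=16: r + 15k = 7299.174411… → ⌈·⌉ = 7300
j=17: r + 16k = 7767.409705… → ⌈·⌉ = 7768

276, 744, 1213, 1681, 2149, 2617, 3086, 3554, 4022, 4490, 4958, 5427, 5895, 6363, 6831, 7300, 7768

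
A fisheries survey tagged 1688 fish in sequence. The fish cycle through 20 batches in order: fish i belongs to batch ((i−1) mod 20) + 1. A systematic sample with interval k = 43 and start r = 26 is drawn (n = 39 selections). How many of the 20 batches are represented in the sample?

20

Consecutive selections differ by k = 43, so their batch numbers differ by 43 mod 20 = 3.
gcd(43, 20) = 1, so the sample visits 20/1 = 20 distinct residues mod 20.
Start 26 is batch 6; the batches hit are 1, 2, 3, 4, 5, 6, 7, 8, 9, 10, 11, 12, 13, 14, 15, 16, 17, 18, 19, 20.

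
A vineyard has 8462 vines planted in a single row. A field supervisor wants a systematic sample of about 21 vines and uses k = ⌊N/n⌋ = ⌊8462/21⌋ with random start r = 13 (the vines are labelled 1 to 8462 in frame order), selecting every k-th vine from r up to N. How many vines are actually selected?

22

k = ⌊8462/21⌋ = 402
Achieved size = ⌊(8462 − 13)/402⌋ + 1 = ⌊8449/402⌋ + 1 = 21 + 1 = 22
(last selection: 13 + 21×402 = 8455 ≤ 8462; next would be 8857 > 8462)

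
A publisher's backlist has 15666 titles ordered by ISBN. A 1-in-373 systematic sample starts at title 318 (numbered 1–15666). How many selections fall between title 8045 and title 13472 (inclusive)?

15

k = 373
First selection ≥ 8045: 318 + ⌈(8045−318)/373⌉·373 = 318 + 21×373 = 8151
Last selection ≤ 13472: 318 + ⌊(13472−318)/373⌋·373 = 318 + 35×373 = 13373
Count = 35 − 21 + 1 = 15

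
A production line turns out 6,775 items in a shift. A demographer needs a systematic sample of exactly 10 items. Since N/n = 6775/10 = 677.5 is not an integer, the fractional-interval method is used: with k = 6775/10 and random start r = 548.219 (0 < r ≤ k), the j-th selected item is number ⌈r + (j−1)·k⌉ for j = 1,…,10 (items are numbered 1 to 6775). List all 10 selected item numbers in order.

549, 1226, 1904, 2581, 3259, 3936, 4614, 5291, 5969, 6646

j=1: r + 0k = 548.219 → ⌈·⌉ = 549
j=2: r + 1k = 1225.719 → ⌈·⌉ = 1226
j=3: r + 2k = 1903.219 → ⌈·⌉ = 1904
j=4: r + 3k = 2580.719 → ⌈·⌉ = 2581
j=5: r + 4k = 3258.219 → ⌈·⌉ = 3259
j=6: r + 5k = 3935.719 → ⌈·⌉ = 3936
j=7: r + 6k = 4613.219 → ⌈·⌉ = 4614
j=8: r + 7k = 5290.719 → ⌈·⌉ = 5291
j=9: r + 8k = 5968.219 → ⌈·⌉ = 5969
j=10: r + 9k = 6645.719 → ⌈·⌉ = 6646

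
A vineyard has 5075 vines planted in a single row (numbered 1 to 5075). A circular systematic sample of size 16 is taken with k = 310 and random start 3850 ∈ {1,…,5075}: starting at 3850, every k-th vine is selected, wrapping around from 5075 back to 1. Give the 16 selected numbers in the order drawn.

3850, 4160, 4470, 4780, 15, 325, 635, 945, 1255, 1565, 1875, 2185, 2495, 2805, 3115, 3425

Selection 1: 3850
Selection 2: 3850 + 310 = 4160
Selection 3: 4160 + 310 = 4470
Selection 4: 4470 + 310 = 4780
Selection 5: 4780 + 310 = 5090 → 5090 − 5075 = 15
Selection 6: 15 + 310 = 325
Selection 7: 325 + 310 = 635
Selection 8: 635 + 310 = 945
Selection 9: 945 + 310 = 1255
Selection 10: 1255 + 310 = 1565
Selection 11: 1565 + 310 = 1875
Selection 12: 1875 + 310 = 2185
Selection 13: 2185 + 310 = 2495
Selection 14: 2495 + 310 = 2805
Selection 15: 2805 + 310 = 3115
Selection 16: 3115 + 310 = 3425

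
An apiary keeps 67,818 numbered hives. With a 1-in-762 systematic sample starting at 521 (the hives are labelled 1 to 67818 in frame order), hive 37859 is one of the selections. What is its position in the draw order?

50

k = 762
position = (37859 − 521)/762 + 1 = 37338/762 + 1 = 49 + 1 = 50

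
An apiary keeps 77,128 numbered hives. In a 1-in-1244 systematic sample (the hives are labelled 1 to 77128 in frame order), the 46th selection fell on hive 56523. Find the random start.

k = 1244
r = 56523 − (46−1)×1244 = 56523 − 55980 = 543

543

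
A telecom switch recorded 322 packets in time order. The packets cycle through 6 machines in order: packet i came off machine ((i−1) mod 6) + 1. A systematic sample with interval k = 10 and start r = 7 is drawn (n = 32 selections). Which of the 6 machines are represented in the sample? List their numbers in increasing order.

Consecutive selections differ by k = 10, so their machine numbers differ by 10 mod 6 = 4.
gcd(10, 6) = 2, so the sample visits 6/2 = 3 distinct residues mod 6.
Start 7 is machine 1; the machines hit are 1, 3, 5.

1, 3, 5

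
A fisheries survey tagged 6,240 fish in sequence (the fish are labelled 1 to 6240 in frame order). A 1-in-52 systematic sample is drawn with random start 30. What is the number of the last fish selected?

6218

k = 52
120th selection = r + (120−1)·k = 30 + 119×52 = 30 + 6188 = 6218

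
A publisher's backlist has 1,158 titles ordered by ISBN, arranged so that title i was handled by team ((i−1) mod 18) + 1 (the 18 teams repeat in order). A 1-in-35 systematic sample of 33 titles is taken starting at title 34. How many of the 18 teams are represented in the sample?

18

Consecutive selections differ by k = 35, so their team numbers differ by 35 mod 18 = 17.
gcd(35, 18) = 1, so the sample visits 18/1 = 18 distinct residues mod 18.
Start 34 is team 16; the teams hit are 1, 2, 3, 4, 5, 6, 7, 8, 9, 10, 11, 12, 13, 14, 15, 16, 17, 18.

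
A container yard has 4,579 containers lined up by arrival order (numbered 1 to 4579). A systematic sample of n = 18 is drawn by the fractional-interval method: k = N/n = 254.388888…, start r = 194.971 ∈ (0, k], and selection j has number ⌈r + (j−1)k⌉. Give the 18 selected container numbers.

195, 450, 704, 959, 1213, 1467, 1722, 1976, 2231, 2485, 2739, 2994, 3248, 3503, 3757, 4011, 4266, 4520

j=1: r + 0k = 194.971 → ⌈·⌉ = 195
j=2: r + 1k = 449.359888… → ⌈·⌉ = 450
j=3: r + 2k = 703.748777… → ⌈·⌉ = 704
j=4: r + 3k = 958.137666… → ⌈·⌉ = 959
j=5: r + 4k = 1212.526555… → ⌈·⌉ = 1213
j=6: r + 5k = 1466.915444… → ⌈·⌉ = 1467
j=7: r + 6k = 1721.304333… → ⌈·⌉ = 1722
j=8: r + 7k = 1975.693222… → ⌈·⌉ = 1976
j=9: r + 8k = 2230.082111… → ⌈·⌉ = 2231
j=10: r + 9k = 2484.471 → ⌈·⌉ = 2485
j=11: r + 10k = 2738.859888… → ⌈·⌉ = 2739
j=12: r + 11k = 2993.248777… → ⌈·⌉ = 2994
j=13: r + 12k = 3247.637666… → ⌈·⌉ = 3248
j=14: r + 13k = 3502.026555… → ⌈·⌉ = 3503
j=15: r + 14k = 3756.415444… → ⌈·⌉ = 3757
j=16: r + 15k = 4010.804333… → ⌈·⌉ = 4011
j=17: r + 16k = 4265.193222… → ⌈·⌉ = 4266
j=18: r + 17k = 4519.582111… → ⌈·⌉ = 4520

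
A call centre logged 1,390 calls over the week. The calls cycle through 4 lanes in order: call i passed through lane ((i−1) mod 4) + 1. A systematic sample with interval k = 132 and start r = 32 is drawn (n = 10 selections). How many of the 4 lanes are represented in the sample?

Consecutive selections differ by k = 132, so their lane numbers differ by 132 mod 4 = 0.
gcd(132, 4) = 4, so the sample visits 4/4 = 1 distinct residues mod 4.
Start 32 is lane 4; the lanes hit are 4.

1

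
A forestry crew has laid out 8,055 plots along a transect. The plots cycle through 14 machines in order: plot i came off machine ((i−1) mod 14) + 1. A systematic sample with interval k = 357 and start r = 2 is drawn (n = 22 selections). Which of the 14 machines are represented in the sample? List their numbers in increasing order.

2, 9

Consecutive selections differ by k = 357, so their machine numbers differ by 357 mod 14 = 7.
gcd(357, 14) = 7, so the sample visits 14/7 = 2 distinct residues mod 14.
Start 2 is machine 2; the machines hit are 2, 9.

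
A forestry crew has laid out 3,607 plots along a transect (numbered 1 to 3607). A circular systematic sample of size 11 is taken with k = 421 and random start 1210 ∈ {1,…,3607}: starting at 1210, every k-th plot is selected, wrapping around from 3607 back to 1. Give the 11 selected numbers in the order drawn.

1210, 1631, 2052, 2473, 2894, 3315, 129, 550, 971, 1392, 1813

Selection 1: 1210
Selection 2: 1210 + 421 = 1631
Selection 3: 1631 + 421 = 2052
Selection 4: 2052 + 421 = 2473
Selection 5: 2473 + 421 = 2894
Selection 6: 2894 + 421 = 3315
Selection 7: 3315 + 421 = 3736 → 3736 − 3607 = 129
Selection 8: 129 + 421 = 550
Selection 9: 550 + 421 = 971
Selection 10: 971 + 421 = 1392
Selection 11: 1392 + 421 = 1813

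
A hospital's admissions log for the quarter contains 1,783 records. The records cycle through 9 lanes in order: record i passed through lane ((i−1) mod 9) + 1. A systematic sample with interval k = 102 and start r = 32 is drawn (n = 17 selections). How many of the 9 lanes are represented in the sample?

Consecutive selections differ by k = 102, so their lane numbers differ by 102 mod 9 = 3.
gcd(102, 9) = 3, so the sample visits 9/3 = 3 distinct residues mod 9.
Start 32 is lane 5; the lanes hit are 2, 5, 8.

3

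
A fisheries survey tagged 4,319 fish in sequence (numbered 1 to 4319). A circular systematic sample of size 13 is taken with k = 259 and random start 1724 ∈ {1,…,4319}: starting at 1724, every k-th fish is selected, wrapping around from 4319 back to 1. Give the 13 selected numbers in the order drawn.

1724, 1983, 2242, 2501, 2760, 3019, 3278, 3537, 3796, 4055, 4314, 254, 513

Selection 1: 1724
Selection 2: 1724 + 259 = 1983
Selection 3: 1983 + 259 = 2242
Selection 4: 2242 + 259 = 2501
Selection 5: 2501 + 259 = 2760
Selection 6: 2760 + 259 = 3019
Selection 7: 3019 + 259 = 3278
Selection 8: 3278 + 259 = 3537
Selection 9: 3537 + 259 = 3796
Selection 10: 3796 + 259 = 4055
Selection 11: 4055 + 259 = 4314
Selection 12: 4314 + 259 = 4573 → 4573 − 4319 = 254
Selection 13: 254 + 259 = 513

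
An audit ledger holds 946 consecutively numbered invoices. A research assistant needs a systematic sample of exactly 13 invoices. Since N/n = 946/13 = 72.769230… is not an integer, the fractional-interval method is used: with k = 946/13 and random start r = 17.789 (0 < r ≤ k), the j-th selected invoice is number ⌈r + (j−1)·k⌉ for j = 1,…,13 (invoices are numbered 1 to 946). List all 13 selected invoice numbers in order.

j=1: r + 0k = 17.789 → ⌈·⌉ = 18
j=2: r + 1k = 90.558230… → ⌈·⌉ = 91
j=3: r + 2k = 163.327461… → ⌈·⌉ = 164
j=4: r + 3k = 236.096692… → ⌈·⌉ = 237
j=5: r + 4k = 308.865923… → ⌈·⌉ = 309
j=6: r + 5k = 381.635153… → ⌈·⌉ = 382
j=7: r + 6k = 454.404384… → ⌈·⌉ = 455
j=8: r + 7k = 527.173615… → ⌈·⌉ = 528
j=9: r + 8k = 599.942846… → ⌈·⌉ = 600
j=10: r + 9k = 672.712076… → ⌈·⌉ = 673
j=11: r + 10k = 745.481307… → ⌈·⌉ = 746
j=12: r + 11k = 818.250538… → ⌈·⌉ = 819
j=13: r + 12k = 891.019769… → ⌈·⌉ = 892

18, 91, 164, 237, 309, 382, 455, 528, 600, 673, 746, 819, 892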